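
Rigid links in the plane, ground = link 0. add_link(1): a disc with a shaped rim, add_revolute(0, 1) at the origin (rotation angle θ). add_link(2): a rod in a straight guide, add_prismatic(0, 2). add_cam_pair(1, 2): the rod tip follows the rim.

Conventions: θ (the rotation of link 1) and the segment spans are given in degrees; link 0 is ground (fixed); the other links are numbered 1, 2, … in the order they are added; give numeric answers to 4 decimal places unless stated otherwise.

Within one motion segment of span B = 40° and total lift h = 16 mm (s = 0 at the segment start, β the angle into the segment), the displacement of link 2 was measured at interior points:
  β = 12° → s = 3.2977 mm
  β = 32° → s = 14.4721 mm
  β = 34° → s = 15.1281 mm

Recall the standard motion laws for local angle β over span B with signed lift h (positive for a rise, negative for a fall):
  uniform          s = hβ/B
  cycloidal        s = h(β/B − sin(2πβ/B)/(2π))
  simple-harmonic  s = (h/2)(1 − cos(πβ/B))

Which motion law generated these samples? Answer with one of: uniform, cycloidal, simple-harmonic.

candidates at β/B = r: uniform s = h·r (linear in β); cycloidal s = h·(r − sin(2πr)/(2π)); simple-harmonic s = (h/2)(1 − cos(πr))
β=12°: printed 3.2977 | uniform 4.8000, cycloidal 2.3782, simple-harmonic 3.2977
β=32°: printed 14.4721 | uniform 12.8000, cycloidal 15.2218, simple-harmonic 14.4721
β=34°: printed 15.1281 | uniform 13.6000, cycloidal 15.6601, simple-harmonic 15.1281
only one law matches every sample → simple-harmonic

simple-harmonic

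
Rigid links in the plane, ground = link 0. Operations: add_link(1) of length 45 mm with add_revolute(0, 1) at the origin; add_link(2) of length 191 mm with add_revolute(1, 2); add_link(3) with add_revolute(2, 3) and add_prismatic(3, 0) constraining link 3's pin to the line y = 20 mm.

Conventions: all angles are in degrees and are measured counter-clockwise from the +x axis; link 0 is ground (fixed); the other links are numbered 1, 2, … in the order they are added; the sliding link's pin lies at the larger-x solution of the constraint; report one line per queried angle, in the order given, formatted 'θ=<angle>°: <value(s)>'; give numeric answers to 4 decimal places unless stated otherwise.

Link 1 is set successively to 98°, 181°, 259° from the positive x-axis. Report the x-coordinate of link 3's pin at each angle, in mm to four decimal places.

geometry: r = 45 mm, L = 191 mm, e = 20 mm
θ=98°: crank pin P = (r cos θ, r sin θ) = (-6.262790, 44.562063)
θ=98°: h = r sin θ − e = 44.562063 − 20 = 24.562063
θ=98°: x = r cos θ + √(L² − h²) = -6.262790 + 189.414110 = 183.151320
θ=181°: crank pin P = (r cos θ, r sin θ) = (-44.993146, -0.785358)
θ=181°: h = r sin θ − e = -0.785358 − 20 = -20.785358
θ=181°: x = r cos θ + √(L² − h²) = -44.993146 + 189.865660 = 144.872514
θ=259°: crank pin P = (r cos θ, r sin θ) = (-8.586405, -44.173223)
θ=259°: h = r sin θ − e = -44.173223 − 20 = -64.173223
θ=259°: x = r cos θ + √(L² − h²) = -8.586405 + 179.896630 = 171.310225

θ=98°: 183.1513
θ=181°: 144.8725
θ=259°: 171.3102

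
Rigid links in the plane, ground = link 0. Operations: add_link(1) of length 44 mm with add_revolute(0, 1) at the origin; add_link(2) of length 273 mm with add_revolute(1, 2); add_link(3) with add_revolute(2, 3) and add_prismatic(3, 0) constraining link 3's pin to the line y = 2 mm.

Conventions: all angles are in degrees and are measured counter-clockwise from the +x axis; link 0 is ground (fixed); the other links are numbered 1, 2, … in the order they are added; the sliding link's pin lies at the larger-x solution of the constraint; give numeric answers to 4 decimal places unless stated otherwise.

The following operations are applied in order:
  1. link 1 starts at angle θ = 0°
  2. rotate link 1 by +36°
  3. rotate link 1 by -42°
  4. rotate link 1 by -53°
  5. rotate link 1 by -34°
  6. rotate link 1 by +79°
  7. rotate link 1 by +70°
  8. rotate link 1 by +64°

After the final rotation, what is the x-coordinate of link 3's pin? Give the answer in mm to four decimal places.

geometry: r = 44 mm, L = 273 mm, e = 2 mm; θ starts at 0°
rotate link 1 by +36°: θ ← 0° +36° = 36°
rotate link 1 by -42°: θ ← 36° -42° = -6°
rotate link 1 by -53°: θ ← -6° -53° = -59°
rotate link 1 by -34°: θ ← -59° -34° = -93°
rotate link 1 by +79°: θ ← -93° +79° = -14°
rotate link 1 by +70°: θ ← -14° +70° = 56°
rotate link 1 by +64°: θ ← 56° +64° = 120°
crank pin P = (r cos θ, r sin θ) = (-22.000000, 38.105118)
h = r sin θ − e = 38.105118 − 2 = 36.105118
x = r cos θ + √(L² − h²) = -22.000000 + 270.601959 = 248.601959

248.6020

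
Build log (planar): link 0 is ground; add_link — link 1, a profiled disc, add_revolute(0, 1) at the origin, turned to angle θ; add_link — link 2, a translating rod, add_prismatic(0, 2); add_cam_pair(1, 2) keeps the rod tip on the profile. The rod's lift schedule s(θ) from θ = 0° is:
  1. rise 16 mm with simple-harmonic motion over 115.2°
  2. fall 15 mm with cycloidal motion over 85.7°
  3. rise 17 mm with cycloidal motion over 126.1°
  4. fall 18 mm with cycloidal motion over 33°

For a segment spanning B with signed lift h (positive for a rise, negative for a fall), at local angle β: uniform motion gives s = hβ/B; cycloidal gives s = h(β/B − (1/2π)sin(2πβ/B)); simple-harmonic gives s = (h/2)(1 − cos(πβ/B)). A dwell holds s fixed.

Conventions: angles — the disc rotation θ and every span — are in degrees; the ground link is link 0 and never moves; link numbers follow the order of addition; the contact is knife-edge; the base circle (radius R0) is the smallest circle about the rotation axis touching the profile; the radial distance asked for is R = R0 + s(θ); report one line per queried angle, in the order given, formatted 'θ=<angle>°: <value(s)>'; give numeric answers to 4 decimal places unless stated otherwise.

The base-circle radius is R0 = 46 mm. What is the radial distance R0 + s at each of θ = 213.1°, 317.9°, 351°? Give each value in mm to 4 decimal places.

seg 1 [0°–115.2°] simple-harmonic, h=16: full span → s += 16 → s = 16.0000
seg 2 [115.2°–200.9°] cycloidal, h=-15: full span → s += -15 → s = 1.0000
seg 3 [200.9°–327°] cycloidal, h=17: θ=213.1° here. β=12.2, B=126.1. 17·(0.0967 − sin(2π·0.0967)/(2π)) = 0.0994 → s = 1.0994
seg 3 [200.9°–327°] cycloidal, h=17: θ=317.9° here. β=117, B=126.1. 17·(0.9278 − sin(2π·0.9278)/(2π)) = 16.9584 → s = 17.9584
seg 3 [200.9°–327°] cycloidal, h=17: full span → s += 17 → s = 18.0000
seg 4 [327°–360°] cycloidal, h=-18: θ=351° here. β=24, B=33. -18·(0.7273 − sin(2π·0.7273)/(2π)) = -15.9265 → s = 2.0735
θ=213.1°: R = R0 + s = 46 + 1.0994 = 47.0994
θ=317.9°: R = R0 + s = 46 + 17.9584 = 63.9584
θ=351°: R = R0 + s = 46 + 2.0735 = 48.0735

θ=213.1°: 47.0994
θ=317.9°: 63.9584
θ=351°: 48.0735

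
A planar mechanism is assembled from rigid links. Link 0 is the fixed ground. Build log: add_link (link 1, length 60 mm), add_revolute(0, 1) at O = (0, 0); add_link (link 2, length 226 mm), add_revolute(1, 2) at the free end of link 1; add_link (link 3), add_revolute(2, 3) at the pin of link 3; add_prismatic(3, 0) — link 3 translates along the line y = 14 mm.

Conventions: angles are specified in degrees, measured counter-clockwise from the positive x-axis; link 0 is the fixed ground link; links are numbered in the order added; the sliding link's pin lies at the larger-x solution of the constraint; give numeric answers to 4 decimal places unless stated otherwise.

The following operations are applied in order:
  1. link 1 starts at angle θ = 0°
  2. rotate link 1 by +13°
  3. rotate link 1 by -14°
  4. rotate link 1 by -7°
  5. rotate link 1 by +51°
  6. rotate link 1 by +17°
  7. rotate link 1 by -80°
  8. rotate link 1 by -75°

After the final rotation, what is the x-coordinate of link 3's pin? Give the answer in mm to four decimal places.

geometry: r = 60 mm, L = 226 mm, e = 14 mm; θ starts at 0°
rotate link 1 by +13°: θ ← 0° +13° = 13°
rotate link 1 by -14°: θ ← 13° -14° = -1°
rotate link 1 by -7°: θ ← -1° -7° = -8°
rotate link 1 by +51°: θ ← -8° +51° = 43°
rotate link 1 by +17°: θ ← 43° +17° = 60°
rotate link 1 by -80°: θ ← 60° -80° = -20°
rotate link 1 by -75°: θ ← -20° -75° = -95°
crank pin P = (r cos θ, r sin θ) = (-5.229345, -59.771682)
h = r sin θ − e = -59.771682 − 14 = -73.771682
x = r cos θ + √(L² − h²) = -5.229345 + 213.620549 = 208.391204

208.3912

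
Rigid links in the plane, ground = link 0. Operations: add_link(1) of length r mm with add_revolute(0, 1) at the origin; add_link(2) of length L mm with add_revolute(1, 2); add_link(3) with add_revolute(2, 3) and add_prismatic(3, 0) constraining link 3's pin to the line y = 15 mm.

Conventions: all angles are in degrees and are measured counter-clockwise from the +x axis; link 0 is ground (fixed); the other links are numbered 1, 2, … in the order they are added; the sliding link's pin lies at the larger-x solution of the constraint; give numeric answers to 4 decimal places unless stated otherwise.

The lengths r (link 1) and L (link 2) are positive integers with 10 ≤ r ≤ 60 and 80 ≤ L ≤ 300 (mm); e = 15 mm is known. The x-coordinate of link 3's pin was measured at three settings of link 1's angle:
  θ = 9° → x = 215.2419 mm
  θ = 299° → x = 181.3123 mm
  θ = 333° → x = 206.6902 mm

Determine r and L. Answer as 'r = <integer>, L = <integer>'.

constraint per measurement: (x − r cos θ)² + (r sin θ − e)² = L²
subtracting the θ₁ and θ₂ equations cancels the r² and L² terms:
r = (x₁² − x₂²) / (2[(x₁cos θ₁ + e sin θ₁) − (x₂cos θ₂ + e sin θ₂)]) = 47.9999 → r = 48
L² = (x₁ − r cos θ₁)² + (r sin θ₁ − e)² = 28223.9860 → L = 168.0000 → L = 168
check at θ₃=333°: x = 206.6902 (printed 206.6902) ✓

r = 48, L = 168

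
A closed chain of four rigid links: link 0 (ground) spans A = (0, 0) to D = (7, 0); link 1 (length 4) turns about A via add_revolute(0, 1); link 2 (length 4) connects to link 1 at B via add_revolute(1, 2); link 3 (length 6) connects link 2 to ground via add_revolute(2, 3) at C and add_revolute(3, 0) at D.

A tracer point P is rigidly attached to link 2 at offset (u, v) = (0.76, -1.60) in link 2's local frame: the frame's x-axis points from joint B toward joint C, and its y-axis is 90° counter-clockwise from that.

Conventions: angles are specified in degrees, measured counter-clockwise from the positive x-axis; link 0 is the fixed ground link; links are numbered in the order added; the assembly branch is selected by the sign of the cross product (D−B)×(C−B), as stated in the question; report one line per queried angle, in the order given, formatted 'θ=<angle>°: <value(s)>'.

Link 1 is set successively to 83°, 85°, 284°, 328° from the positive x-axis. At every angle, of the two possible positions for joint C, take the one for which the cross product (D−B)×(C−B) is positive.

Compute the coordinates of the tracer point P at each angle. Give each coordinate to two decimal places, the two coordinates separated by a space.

A=(0,0), D=(7.00,0)
θ=83°: B = A + 4.00·(cos83°, sin83°) = (0.4875, 3.9702)
θ=83°: |BD| = 7.6273
θ=83°: circle(B,4.00) ∩ circle(D,6.00): a=2.5026, h=3.1205
θ=83°:   candidates: C₊=(4.2485,5.3319) cross=23.801; C₋=(1.0000,0.0032) cross=-23.801
θ=83°:   branch + wants cross > 0 → take C=(4.2485,5.3319) (cross=23.801)
θ=83°: ex = (C−B)/|BC| = (0.9403,0.3404); ey = (-0.3404,0.9403)
θ=83°: P = B + 0.76·ex + -1.60·ey = (1.7468,2.7245)
θ=85°: B = A + 4.00·(cos85°, sin85°) = (0.3486, 3.9848)
θ=85°: |BD| = 7.7537
θ=85°: circle(B,4.00) ∩ circle(D,6.00): a=2.5871, h=3.0507
θ=85°:   candidates: C₊=(4.1358,5.2722) cross=23.654; C₋=(1.0001,0.0382) cross=-23.654
θ=85°:   branch + wants cross > 0 → take C=(4.1358,5.2722) (cross=23.654)
θ=85°: ex = (C−B)/|BC| = (0.9468,0.3219); ey = (-0.3219,0.9468)
θ=85°: P = B + 0.76·ex + -1.60·ey = (1.5832,2.7145)
θ=284°: B = A + 4.00·(cos284°, sin284°) = (0.9677, -3.8812)
θ=284°: |BD| = 7.1730
θ=284°: circle(B,4.00) ∩ circle(D,6.00): a=2.1924, h=3.3456
θ=284°:   candidates: C₊=(1.0012,0.1187) cross=23.998; C₋=(4.6217,-5.5085) cross=-23.998
θ=284°:   branch + wants cross > 0 → take C=(1.0012,0.1187) (cross=23.998)
θ=284°: ex = (C−B)/|BC| = (0.0084,1.0000); ey = (-1.0000,0.0084)
θ=284°: P = B + 0.76·ex + -1.60·ey = (2.5740,-3.1346)
θ=328°: B = A + 4.00·(cos328°, sin328°) = (3.3922, -2.1197)
θ=328°: |BD| = 4.1844
θ=328°: circle(B,4.00) ∩ circle(D,6.00): a=-0.2976, h=3.9889
θ=328°:   candidates: C₊=(1.1149,1.1688) cross=16.691; C₋=(5.1562,-5.7097) cross=-16.691
θ=328°:   branch + wants cross > 0 → take C=(1.1149,1.1688) (cross=16.691)
θ=328°: ex = (C−B)/|BC| = (-0.5693,0.8221); ey = (-0.8221,-0.5693)
θ=328°: P = B + 0.76·ex + -1.60·ey = (4.2749,-0.5840)

θ=83°: 1.75 2.72
θ=85°: 1.58 2.71
θ=284°: 2.57 -3.13
θ=328°: 4.27 -0.58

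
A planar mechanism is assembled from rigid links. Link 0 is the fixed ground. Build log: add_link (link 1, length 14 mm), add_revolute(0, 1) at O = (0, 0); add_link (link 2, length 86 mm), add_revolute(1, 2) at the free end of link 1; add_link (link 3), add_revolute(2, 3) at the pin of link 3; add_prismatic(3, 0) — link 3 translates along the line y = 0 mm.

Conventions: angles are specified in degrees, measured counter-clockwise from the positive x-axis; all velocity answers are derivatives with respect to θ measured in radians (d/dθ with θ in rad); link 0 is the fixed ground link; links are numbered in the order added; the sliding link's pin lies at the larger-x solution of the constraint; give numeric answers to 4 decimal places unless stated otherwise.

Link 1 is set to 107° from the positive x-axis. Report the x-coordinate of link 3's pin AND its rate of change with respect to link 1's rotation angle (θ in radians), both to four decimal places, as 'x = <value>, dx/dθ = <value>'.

geometry: r = 14 mm, L = 86 mm, e = 0 mm
crank pin P = (r cos θ, r sin θ) = (-4.093204, 13.388267)
h = r sin θ − e = 13.388267 − 0 = 13.388267
x = r cos θ + √(L² − h²) = -4.093204 + 84.951482 = 80.858278
dx/dθ = −r sin θ − h·r cos θ/√(L² − h²) (θ in radians; h = 13.388267) = -12.743182

x = 80.8583, dx/dθ = -12.7432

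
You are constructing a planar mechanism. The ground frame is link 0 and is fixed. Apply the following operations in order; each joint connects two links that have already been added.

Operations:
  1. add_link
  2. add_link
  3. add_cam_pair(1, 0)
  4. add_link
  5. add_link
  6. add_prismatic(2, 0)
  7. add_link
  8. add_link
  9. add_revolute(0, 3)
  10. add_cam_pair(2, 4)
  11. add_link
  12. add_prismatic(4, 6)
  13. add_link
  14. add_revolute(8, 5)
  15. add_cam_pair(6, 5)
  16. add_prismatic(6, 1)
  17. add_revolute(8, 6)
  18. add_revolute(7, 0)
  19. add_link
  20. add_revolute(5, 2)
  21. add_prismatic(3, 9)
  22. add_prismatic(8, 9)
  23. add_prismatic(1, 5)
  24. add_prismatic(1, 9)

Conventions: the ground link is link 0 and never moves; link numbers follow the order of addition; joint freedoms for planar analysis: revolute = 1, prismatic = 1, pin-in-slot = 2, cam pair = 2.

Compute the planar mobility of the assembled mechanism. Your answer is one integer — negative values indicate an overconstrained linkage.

link 0 = ground. State L|J1|J2 = 1|0|0
+link1  2|0|0
+link2  3|0|0
C(1,0) f=2→J2  3|0|1
+link3  4|0|1
+link4  5|0|1
P(2,0) f=1→J1  5|1|1
+link5  6|1|1
+link6  7|1|1
R(0,3) f=1→J1  7|2|1
C(2,4) f=2→J2  7|2|2
+link7  8|2|2
P(4,6) f=1→J1  8|3|2
+link8  9|3|2
R(8,5) f=1→J1  9|4|2
C(6,5) f=2→J2  9|4|3
P(6,1) f=1→J1  9|5|3
R(8,6) f=1→J1  9|6|3
R(7,0) f=1→J1  9|7|3
+link9  10|7|3
R(5,2) f=1→J1  10|8|3
P(3,9) f=1→J1  10|9|3
P(8,9) f=1→J1  10|10|3
P(1,5) f=1→J1  10|11|3
P(1,9) f=1→J1  10|12|3
M = 3(10−1)−2·12−3 = 27−24−3 = 0

M = 0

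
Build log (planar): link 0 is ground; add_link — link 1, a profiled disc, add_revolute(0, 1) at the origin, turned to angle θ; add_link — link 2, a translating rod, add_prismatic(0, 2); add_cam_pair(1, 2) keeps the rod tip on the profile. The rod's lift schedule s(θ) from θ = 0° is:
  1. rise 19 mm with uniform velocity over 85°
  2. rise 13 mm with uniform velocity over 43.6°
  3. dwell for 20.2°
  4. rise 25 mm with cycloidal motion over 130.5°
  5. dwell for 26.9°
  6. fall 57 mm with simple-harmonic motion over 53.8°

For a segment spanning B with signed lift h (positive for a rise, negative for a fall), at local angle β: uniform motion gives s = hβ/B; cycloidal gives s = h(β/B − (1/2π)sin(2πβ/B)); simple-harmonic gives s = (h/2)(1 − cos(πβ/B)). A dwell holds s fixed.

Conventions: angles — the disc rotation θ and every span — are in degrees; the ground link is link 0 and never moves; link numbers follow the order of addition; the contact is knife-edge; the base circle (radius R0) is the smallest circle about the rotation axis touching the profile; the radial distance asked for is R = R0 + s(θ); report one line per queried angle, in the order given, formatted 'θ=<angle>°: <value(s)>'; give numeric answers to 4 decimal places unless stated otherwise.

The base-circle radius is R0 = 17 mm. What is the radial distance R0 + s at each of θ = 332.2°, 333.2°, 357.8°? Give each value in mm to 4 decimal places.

seg 1 [0°–85°] uniform, h=19: full span → s += 19 → s = 19.0000
seg 2 [85°–128.6°] uniform, h=13: full span → s += 13 → s = 32.0000
seg 3 [128.6°–148.8°] dwell: s stays 32.0000
seg 4 [148.8°–279.3°] cycloidal, h=25: full span → s += 25 → s = 57.0000
seg 5 [279.3°–306.2°] dwell: s stays 57.0000
seg 6 [306.2°–360°] simple-harmonic, h=-57: θ=332.2° here. β=26, B=53.8. -57/2·(1 − cos(π·0.4833)) = -27.0029 → s = 29.9971
seg 6 [306.2°–360°] simple-harmonic, h=-57: θ=333.2° here. β=27, B=53.8. -57/2·(1 − cos(π·0.5019)) = -28.6664 → s = 28.3336
seg 6 [306.2°–360°] simple-harmonic, h=-57: θ=357.8° here. β=51.6, B=53.8. -57/2·(1 − cos(π·0.9591)) = -56.7651 → s = 0.2349
θ=332.2°: R = R0 + s = 17 + 29.9971 = 46.9971
θ=333.2°: R = R0 + s = 17 + 28.3336 = 45.3336
θ=357.8°: R = R0 + s = 17 + 0.2349 = 17.2349

θ=332.2°: 46.9971
θ=333.2°: 45.3336
θ=357.8°: 17.2349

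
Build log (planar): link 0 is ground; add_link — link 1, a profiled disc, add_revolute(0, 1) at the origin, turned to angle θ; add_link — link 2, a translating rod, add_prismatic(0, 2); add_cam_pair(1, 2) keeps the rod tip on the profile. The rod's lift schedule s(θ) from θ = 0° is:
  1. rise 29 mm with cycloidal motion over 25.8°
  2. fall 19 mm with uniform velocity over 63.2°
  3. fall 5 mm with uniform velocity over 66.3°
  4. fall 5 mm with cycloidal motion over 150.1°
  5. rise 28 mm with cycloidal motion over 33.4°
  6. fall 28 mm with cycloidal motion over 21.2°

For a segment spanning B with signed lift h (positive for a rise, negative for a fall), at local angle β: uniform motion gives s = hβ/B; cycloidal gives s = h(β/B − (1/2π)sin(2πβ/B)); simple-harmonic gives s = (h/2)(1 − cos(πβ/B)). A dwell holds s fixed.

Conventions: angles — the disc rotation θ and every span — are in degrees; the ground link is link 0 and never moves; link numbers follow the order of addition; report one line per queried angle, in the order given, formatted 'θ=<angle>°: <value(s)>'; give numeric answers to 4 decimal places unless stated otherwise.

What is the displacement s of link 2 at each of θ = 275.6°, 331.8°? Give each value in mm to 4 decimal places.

seg 1 [0°–25.8°] cycloidal, h=29: full span → s += 29 → s = 29.0000
seg 2 [25.8°–89°] uniform, h=-19: full span → s += -19 → s = 10.0000
seg 3 [89°–155.3°] uniform, h=-5: full span → s += -5 → s = 5.0000
seg 4 [155.3°–305.4°] cycloidal, h=-5: θ=275.6° here. β=120.3, B=150.1. -5·(0.8015 − sin(2π·0.8015)/(2π)) = -4.7619 → s = 0.2381
seg 4 [155.3°–305.4°] cycloidal, h=-5: full span → s += -5 → s = 0.0000
seg 5 [305.4°–338.8°] cycloidal, h=28: θ=331.8° here. β=26.4, B=33.4. 28·(0.7904 − sin(2π·0.7904)/(2π)) = 26.4451 → s = 26.4451

θ=275.6°: 0.2381
θ=331.8°: 26.4451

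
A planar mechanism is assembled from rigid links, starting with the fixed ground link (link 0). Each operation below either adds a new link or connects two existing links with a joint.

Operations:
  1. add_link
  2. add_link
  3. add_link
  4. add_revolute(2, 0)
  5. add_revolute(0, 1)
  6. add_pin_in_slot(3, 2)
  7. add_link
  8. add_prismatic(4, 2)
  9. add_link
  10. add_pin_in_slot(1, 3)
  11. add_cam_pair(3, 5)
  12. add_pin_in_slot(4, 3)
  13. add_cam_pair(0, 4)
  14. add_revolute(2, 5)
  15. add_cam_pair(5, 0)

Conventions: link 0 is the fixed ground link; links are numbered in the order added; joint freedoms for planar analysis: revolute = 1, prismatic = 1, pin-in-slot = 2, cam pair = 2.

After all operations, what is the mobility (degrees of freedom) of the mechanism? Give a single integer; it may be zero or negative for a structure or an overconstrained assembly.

ground; <1,0,0>
#1 <2,0,0>
#2 <3,0,0>
#3 <4,0,0>
R:2↔0 J1 <4,1,0>
R:0↔1 J1 <4,2,0>
PS:3↔2 J2 <4,2,1>
#4 <5,2,1>
P:4↔2 J1 <5,3,1>
#5 <6,3,1>
PS:1↔3 J2 <6,3,2>
C:3↔5 J2 <6,3,3>
PS:4↔3 J2 <6,3,4>
C:0↔4 J2 <6,3,5>
R:2↔5 J1 <6,4,5>
C:5↔0 J2 <6,4,6>
3×5 − 2×4 − 1×6 = 1

M = 1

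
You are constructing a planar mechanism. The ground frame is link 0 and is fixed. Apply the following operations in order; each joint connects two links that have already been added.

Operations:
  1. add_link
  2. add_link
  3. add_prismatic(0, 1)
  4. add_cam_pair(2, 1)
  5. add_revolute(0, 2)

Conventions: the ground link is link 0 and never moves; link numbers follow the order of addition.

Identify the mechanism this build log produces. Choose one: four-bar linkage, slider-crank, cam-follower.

links: 3 (incl. ground); joints: 1 revolute, 1 prismatic, 1 higher (cam) pair, forming one closed loop
3 links, revolute + prismatic + higher pair in one loop → cam-follower

cam-follower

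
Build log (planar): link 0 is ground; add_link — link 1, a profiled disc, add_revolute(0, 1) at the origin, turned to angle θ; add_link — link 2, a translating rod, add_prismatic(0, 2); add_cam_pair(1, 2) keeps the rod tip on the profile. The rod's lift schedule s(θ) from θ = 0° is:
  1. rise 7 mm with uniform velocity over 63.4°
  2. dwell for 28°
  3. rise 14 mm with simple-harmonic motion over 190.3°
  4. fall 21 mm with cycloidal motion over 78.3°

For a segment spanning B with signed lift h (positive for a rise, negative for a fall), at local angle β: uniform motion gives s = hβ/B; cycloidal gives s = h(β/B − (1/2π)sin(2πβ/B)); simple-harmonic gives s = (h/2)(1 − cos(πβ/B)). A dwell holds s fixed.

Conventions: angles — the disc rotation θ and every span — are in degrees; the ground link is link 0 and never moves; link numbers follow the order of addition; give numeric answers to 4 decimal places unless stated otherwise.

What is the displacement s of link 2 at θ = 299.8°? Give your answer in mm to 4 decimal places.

seg 1 [0°–63.4°] uniform, h=7: full span → s += 7 → s = 7.0000
seg 2 [63.4°–91.4°] dwell: s stays 7.0000
seg 3 [91.4°–281.7°] simple-harmonic, h=14: full span → s += 14 → s = 21.0000
seg 4 [281.7°–360°] cycloidal, h=-21: θ=299.8° here. β=18.1, B=78.3. -21·(0.2312 − sin(2π·0.2312)/(2π)) = -1.5355 → s = 19.4645

19.4645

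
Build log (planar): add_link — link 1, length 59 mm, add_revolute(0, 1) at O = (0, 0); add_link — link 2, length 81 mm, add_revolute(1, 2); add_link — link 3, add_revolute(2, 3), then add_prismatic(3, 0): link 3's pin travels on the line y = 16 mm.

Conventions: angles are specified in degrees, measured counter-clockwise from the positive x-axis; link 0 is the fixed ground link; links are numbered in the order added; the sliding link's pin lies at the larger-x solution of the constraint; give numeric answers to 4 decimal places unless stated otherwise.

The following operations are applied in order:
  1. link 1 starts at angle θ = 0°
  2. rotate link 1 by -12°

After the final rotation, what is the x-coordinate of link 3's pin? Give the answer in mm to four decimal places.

geometry: r = 59 mm, L = 81 mm, e = 16 mm; θ starts at 0°
rotate link 1 by -12°: θ ← 0° -12° = -12°
crank pin P = (r cos θ, r sin θ) = (57.710708, -12.266790)
h = r sin θ − e = -12.266790 − 16 = -28.266790
x = r cos θ + √(L² − h²) = 57.710708 + 75.907764 = 133.618472

133.6185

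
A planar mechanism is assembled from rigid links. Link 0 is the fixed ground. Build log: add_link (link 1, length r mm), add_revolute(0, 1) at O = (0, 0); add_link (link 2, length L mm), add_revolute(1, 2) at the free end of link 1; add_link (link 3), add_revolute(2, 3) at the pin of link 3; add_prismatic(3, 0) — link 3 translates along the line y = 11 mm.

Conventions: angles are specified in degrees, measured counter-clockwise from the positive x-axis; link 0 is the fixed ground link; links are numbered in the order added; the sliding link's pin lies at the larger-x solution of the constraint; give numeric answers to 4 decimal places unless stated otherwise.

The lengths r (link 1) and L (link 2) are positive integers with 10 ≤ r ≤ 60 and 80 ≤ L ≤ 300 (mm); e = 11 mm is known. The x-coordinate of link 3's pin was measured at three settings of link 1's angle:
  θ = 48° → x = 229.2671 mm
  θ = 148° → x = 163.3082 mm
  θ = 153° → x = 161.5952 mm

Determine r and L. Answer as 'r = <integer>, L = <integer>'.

constraint per measurement: (x − r cos θ)² + (r sin θ − e)² = L²
subtracting the θ₁ and θ₂ equations cancels the r² and L² terms:
r = (x₁² − x₂²) / (2[(x₁cos θ₁ + e sin θ₁) − (x₂cos θ₂ + e sin θ₂)]) = 44.0000 → r = 44
L² = (x₁ − r cos θ₁)² + (r sin θ₁ − e)² = 40400.9912 → L = 201.0000 → L = 201
check at θ₃=153°: x = 161.5952 (printed 161.5952) ✓

r = 44, L = 201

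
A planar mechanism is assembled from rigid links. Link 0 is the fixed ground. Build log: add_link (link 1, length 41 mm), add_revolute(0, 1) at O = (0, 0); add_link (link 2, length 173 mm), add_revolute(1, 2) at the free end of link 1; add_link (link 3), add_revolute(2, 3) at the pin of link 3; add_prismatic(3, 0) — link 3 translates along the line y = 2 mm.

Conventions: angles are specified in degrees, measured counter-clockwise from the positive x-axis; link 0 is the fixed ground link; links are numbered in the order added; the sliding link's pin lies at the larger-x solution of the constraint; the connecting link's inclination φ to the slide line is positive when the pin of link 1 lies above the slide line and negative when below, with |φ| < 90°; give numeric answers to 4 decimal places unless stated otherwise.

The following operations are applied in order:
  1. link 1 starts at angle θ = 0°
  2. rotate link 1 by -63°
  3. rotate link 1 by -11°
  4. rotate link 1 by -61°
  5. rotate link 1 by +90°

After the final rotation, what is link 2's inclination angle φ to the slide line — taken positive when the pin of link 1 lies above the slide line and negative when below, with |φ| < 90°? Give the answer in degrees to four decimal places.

geometry: r = 41 mm, L = 173 mm, e = 2 mm; θ starts at 0°
rotate link 1 by -63°: θ ← 0° -63° = -63°
rotate link 1 by -11°: θ ← -63° -11° = -74°
rotate link 1 by -61°: θ ← -74° -61° = -135°
rotate link 1 by +90°: θ ← -135° +90° = -45°
h = r sin θ − e = -28.991378 − 2 = -30.991378
sin φ = h / L = -30.991378 / 173 = -0.17914091
φ = arcsin(-0.17914091) = -10.319724°

-10.3197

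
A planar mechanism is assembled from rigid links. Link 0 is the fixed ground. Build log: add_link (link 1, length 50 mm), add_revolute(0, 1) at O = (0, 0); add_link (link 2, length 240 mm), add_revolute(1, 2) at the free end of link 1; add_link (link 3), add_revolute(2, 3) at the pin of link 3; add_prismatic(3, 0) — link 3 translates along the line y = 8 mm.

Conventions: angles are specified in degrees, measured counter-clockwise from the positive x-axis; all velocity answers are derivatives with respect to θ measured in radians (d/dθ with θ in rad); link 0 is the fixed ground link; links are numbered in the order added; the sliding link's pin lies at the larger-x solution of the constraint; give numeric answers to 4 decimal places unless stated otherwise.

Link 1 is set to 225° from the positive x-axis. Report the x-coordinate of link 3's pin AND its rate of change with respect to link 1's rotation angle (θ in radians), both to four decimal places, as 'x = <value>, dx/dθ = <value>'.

geometry: r = 50 mm, L = 240 mm, e = 8 mm
crank pin P = (r cos θ, r sin θ) = (-35.355339, -35.355339)
h = r sin θ − e = -35.355339 − 8 = -43.355339
x = r cos θ + √(L² − h²) = -35.355339 + 236.051508 = 200.696169
dx/dθ = −r sin θ − h·r cos θ/√(L² − h²) (θ in radians; h = -43.355339) = 28.861660

x = 200.6962, dx/dθ = 28.8617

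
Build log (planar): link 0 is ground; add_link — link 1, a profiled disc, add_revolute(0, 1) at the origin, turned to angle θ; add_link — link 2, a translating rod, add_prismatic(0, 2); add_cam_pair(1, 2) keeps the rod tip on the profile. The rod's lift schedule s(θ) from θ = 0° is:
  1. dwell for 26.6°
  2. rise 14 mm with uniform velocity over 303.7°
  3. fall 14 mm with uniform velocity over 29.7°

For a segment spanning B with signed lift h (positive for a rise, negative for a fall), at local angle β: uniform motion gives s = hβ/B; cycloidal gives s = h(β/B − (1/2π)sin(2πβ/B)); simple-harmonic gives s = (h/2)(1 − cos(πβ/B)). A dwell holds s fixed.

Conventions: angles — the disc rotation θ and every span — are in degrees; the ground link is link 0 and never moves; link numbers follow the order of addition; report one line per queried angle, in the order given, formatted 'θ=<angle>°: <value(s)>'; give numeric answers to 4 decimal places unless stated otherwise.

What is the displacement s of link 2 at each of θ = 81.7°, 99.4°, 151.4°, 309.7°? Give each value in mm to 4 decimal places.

seg 1 [0°–26.6°] dwell: s stays 0.0000
seg 2 [26.6°–330.3°] uniform, h=14: θ=81.7° here. β=55.1, B=303.7. 14·55.1/303.7 = 2.5400 → s = 2.5400
seg 2 [26.6°–330.3°] uniform, h=14: θ=99.4° here. β=72.8, B=303.7. 14·72.8/303.7 = 3.3559 → s = 3.3559
seg 2 [26.6°–330.3°] uniform, h=14: θ=151.4° here. β=124.8, B=303.7. 14·124.8/303.7 = 5.7530 → s = 5.7530
seg 2 [26.6°–330.3°] uniform, h=14: θ=309.7° here. β=283.1, B=303.7. 14·283.1/303.7 = 13.0504 → s = 13.0504

θ=81.7°: 2.5400
θ=99.4°: 3.3559
θ=151.4°: 5.7530
θ=309.7°: 13.0504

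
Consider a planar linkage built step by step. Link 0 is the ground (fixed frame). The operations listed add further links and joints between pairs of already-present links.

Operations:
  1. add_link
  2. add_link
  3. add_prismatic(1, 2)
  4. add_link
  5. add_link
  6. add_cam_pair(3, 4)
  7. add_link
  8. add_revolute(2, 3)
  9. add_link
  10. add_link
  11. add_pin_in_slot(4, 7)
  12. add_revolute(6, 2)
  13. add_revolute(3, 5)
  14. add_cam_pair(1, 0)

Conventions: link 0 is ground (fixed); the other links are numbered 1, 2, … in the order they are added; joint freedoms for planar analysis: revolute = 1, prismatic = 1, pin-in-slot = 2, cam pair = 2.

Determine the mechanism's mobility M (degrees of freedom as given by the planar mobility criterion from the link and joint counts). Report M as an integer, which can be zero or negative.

ground; <1,0,0>
#1 <2,0,0>
#2 <3,0,0>
P:1↔2 J1 <3,1,0>
#3 <4,1,0>
#4 <5,1,0>
C:3↔4 J2 <5,1,1>
#5 <6,1,1>
R:2↔3 J1 <6,2,1>
#6 <7,2,1>
#7 <8,2,1>
PS:4↔7 J2 <8,2,2>
R:6↔2 J1 <8,3,2>
R:3↔5 J1 <8,4,2>
C:1↔0 J2 <8,4,3>
3×7 − 2×4 − 1×3 = 10

M = 10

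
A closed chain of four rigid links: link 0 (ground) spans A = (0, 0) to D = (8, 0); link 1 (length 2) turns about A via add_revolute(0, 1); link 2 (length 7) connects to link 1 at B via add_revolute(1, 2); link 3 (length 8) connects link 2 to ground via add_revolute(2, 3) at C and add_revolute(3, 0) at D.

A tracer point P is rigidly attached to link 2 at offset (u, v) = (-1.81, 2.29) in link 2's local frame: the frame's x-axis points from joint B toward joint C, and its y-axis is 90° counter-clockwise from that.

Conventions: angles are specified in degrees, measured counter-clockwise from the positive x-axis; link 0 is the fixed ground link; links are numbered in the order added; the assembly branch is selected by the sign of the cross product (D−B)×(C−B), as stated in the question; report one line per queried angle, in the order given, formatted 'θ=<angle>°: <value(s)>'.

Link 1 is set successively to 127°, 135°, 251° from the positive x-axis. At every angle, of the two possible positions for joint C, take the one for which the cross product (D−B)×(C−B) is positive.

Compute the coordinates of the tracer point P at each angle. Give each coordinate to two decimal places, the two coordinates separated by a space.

A=(0,0), D=(8.00,0)
θ=127°: B = A + 2.00·(cos127°, sin127°) = (-1.2036, 1.5973)
θ=127°: |BD| = 9.3412
θ=127°: circle(B,7.00) ∩ circle(D,8.00): a=3.8677, h=5.8345
θ=127°:   candidates: C₊=(3.6048,6.6844) cross=54.501; C₋=(1.6095,-4.8126) cross=-54.501
θ=127°:   branch + wants cross > 0 → take C=(3.6048,6.6844) (cross=54.501)
θ=127°: ex = (C−B)/|BC| = (0.6869,0.7267); ey = (-0.7267,0.6869)
θ=127°: P = B + -1.81·ex + 2.29·ey = (-4.1112,1.8549)
θ=135°: B = A + 2.00·(cos135°, sin135°) = (-1.4142, 1.4142)
θ=135°: |BD| = 9.5198
θ=135°: circle(B,7.00) ∩ circle(D,8.00): a=3.9721, h=5.7639
θ=135°:   candidates: C₊=(3.3701,6.5241) cross=54.871; C₋=(1.6576,-4.8758) cross=-54.871
θ=135°:   branch + wants cross > 0 → take C=(3.3701,6.5241) (cross=54.871)
θ=135°: ex = (C−B)/|BC| = (0.6835,0.7300); ey = (-0.7300,0.6835)
θ=135°: P = B + -1.81·ex + 2.29·ey = (-4.3229,1.6581)
θ=251°: B = A + 2.00·(cos251°, sin251°) = (-0.6511, -1.8910)
θ=251°: |BD| = 8.8554
θ=251°: circle(B,7.00) ∩ circle(D,8.00): a=3.5808, h=6.0148
θ=251°:   candidates: C₊=(1.5626,4.7497) cross=53.264; C₋=(4.1315,-7.0025) cross=-53.264
θ=251°:   branch + wants cross > 0 → take C=(1.5626,4.7497) (cross=53.264)
θ=251°: ex = (C−B)/|BC| = (0.3162,0.9487); ey = (-0.9487,0.3162)
θ=251°: P = B + -1.81·ex + 2.29·ey = (-3.3960,-2.8839)

θ=127°: -4.11 1.85
θ=135°: -4.32 1.66
θ=251°: -3.40 -2.88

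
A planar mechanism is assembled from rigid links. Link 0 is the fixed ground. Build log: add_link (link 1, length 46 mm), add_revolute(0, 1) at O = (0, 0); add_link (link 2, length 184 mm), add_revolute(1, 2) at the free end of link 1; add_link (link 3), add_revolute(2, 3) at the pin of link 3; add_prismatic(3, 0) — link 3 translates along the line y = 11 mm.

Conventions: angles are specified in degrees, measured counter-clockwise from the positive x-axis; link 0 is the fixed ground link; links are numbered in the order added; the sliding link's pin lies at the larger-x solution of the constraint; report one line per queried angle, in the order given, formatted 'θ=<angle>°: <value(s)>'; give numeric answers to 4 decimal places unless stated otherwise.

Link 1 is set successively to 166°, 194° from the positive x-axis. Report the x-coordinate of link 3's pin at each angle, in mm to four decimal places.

geometry: r = 46 mm, L = 184 mm, e = 11 mm
θ=166°: crank pin P = (r cos θ, r sin θ) = (-44.633603, 11.128407)
θ=166°: h = r sin θ − e = 11.128407 − 11 = 0.128407
θ=166°: x = r cos θ + √(L² − h²) = -44.633603 + 183.999955 = 139.366352
θ=194°: crank pin P = (r cos θ, r sin θ) = (-44.633603, -11.128407)
θ=194°: h = r sin θ − e = -11.128407 − 11 = -22.128407
θ=194°: x = r cos θ + √(L² − h²) = -44.633603 + 182.664538 = 138.030935

θ=166°: 139.3664
θ=194°: 138.0309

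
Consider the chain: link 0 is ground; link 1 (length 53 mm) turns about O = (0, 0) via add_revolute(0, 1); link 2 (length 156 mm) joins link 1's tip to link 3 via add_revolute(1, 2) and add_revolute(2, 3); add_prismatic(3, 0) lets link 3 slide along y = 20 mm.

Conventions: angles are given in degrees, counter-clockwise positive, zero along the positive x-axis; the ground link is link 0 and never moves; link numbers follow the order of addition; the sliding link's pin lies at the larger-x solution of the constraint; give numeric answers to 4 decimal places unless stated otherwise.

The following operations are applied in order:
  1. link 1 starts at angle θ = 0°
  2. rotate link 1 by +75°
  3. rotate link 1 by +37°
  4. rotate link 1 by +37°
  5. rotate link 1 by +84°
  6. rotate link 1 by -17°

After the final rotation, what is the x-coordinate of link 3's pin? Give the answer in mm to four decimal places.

geometry: r = 53 mm, L = 156 mm, e = 20 mm; θ starts at 0°
rotate link 1 by +75°: θ ← 0° +75° = 75°
rotate link 1 by +37°: θ ← 75° +37° = 112°
rotate link 1 by +37°: θ ← 112° +37° = 149°
rotate link 1 by +84°: θ ← 149° +84° = 233°
rotate link 1 by -17°: θ ← 233° -17° = 216°
crank pin P = (r cos θ, r sin θ) = (-42.877901, -31.152618)
h = r sin θ − e = -31.152618 − 20 = -51.152618
x = r cos θ + √(L² − h²) = -42.877901 + 147.375064 = 104.497164

104.4972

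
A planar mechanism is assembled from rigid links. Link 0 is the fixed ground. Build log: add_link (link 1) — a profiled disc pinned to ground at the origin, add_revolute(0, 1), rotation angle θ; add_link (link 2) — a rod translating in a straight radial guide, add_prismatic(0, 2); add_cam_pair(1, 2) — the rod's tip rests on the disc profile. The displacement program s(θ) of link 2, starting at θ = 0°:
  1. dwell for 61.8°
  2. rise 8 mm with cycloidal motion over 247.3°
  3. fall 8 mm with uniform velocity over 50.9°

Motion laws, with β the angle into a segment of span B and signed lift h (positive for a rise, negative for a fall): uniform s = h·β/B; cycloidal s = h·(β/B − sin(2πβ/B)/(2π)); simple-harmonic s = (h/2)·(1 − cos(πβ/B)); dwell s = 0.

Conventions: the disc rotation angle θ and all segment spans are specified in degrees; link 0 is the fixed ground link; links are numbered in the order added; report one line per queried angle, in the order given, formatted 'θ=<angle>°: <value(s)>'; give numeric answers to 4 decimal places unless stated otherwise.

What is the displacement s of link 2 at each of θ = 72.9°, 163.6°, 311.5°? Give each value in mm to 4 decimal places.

seg 1 [0°–61.8°] dwell: s stays 0.0000
seg 2 [61.8°–309.1°] cycloidal, h=8: θ=72.9° here. β=11.1, B=247.3. 8·(0.0449 − sin(2π·0.0449)/(2π)) = 0.0047 → s = 0.0047
seg 2 [61.8°–309.1°] cycloidal, h=8: θ=163.6° here. β=101.8, B=247.3. 8·(0.4116 − sin(2π·0.4116)/(2π)) = 2.6221 → s = 2.6221
seg 2 [61.8°–309.1°] cycloidal, h=8: full span → s += 8 → s = 8.0000
seg 3 [309.1°–360°] uniform, h=-8: θ=311.5° here. β=2.4, B=50.9. -8·2.4/50.9 = -0.3772 → s = 7.6228

θ=72.9°: 0.0047
θ=163.6°: 2.6221
θ=311.5°: 7.6228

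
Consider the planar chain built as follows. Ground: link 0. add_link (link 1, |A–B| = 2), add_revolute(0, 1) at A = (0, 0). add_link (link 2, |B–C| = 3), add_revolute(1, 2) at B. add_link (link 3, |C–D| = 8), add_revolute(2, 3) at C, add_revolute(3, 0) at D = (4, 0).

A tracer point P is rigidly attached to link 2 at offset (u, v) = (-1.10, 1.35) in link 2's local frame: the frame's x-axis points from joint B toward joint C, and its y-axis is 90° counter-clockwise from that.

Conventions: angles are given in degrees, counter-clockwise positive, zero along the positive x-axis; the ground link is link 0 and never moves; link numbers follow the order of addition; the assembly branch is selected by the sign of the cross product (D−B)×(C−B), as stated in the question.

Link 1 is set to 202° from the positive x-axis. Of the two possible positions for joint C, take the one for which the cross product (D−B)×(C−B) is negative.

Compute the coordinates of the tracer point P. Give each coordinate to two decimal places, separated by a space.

A=(0,0), D=(4.00,0)
B = A + 2.00·(cos202°, sin202°) = (-1.8544, -0.7492)
|BD| = 5.9021
circle(B,3.00) ∩ circle(D,8.00): a=-1.7083, h=2.4661
  candidates: C₊=(-3.8619,1.4801) cross=14.555; C₋=(-3.2358,-3.4122) cross=-14.555
  branch - wants cross < 0 → take C=(-3.2358,-3.4122) (cross=-14.555)
ex = (C−B)/|BC| = (-0.4605,-0.8877); ey = (0.8877,-0.4605)
P = B + -1.10·ex + 1.35·ey = (-0.1495,-0.3944)

-0.15 -0.39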